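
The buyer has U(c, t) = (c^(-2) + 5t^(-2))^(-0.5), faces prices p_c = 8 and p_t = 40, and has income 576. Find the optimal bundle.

For CES with ρ = -2, MRS = (1/5)·(t/c)^3.
Tangency: set MRS = p_c/p_t = 8/40 = 0.2.
So (t/c)^3 = 1; taking the cube root, t/c = 1, i.e. t = c.
Substitute into the budget 8·c + 40·t = 576: 48·c = 576, so c* = 12 and t* = 12.

c* = 12, t* = 12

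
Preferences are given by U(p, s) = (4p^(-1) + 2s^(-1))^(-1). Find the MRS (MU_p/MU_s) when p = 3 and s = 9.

MRS = 18

For CES with ρ = -1, MRS = (4/2)·(s/p)^2.
At (3, 9): MRS = 18.
That is, one extra unit of p is worth 18 units of s at the margin.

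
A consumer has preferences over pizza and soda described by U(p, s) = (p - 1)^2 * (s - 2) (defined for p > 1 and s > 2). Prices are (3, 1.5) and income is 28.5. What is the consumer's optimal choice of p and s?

MU_p = 2·(p−1)·(s−2), MU_s = (p−1)^2.
MRS = (2/1)·(s−2)/(p−1).
Tangency: set MRS = p_p/p_s = 3/1.5 = 2.
So (2/1)·(s − 2)/(p − 1) = 2, i.e. (s − 2) = (p − 1).
Rewrite the budget in excess-of-subsistence terms: 3·(p − 1) + 1.5·(s − 2) = 28.5 − 3·1 − 1.5·2 = 22.5.
Substituting, 4.5·(p − 1) = 22.5, so p − 1 = 5 and p* = 6.
Then s − 2 = 5, so s* = 7.

p* = 6, s* = 7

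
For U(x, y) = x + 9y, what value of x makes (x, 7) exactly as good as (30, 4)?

U(30, 4) = 66.
Set U(x, 7) = 66 and solve.
x + 9·7 = 66 ⇒ x = 3 ⇒ x = 3.
Check: U(3, 7) = 66.

x = 3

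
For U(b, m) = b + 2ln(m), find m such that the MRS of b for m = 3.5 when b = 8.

m = 7

MU_b = 1, MU_m = 2/m.
MRS = 1 ÷ (2/m).
MRS depends only on m: 0.5·m = 3.5 ⇒ m = 3.5/0.5 = 7.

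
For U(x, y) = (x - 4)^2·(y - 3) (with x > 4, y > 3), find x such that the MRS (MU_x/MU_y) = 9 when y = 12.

x = 6

MU_x = 2·(x−4)·(y−3), MU_y = (x−4)^2.
MRS = (2/1)·(y−3)/(x−4).
Substitute y = 12: MRS = 18/(x − 4). Setting this equal to 9 gives x − 4 = 18/9 = 2, so x = 6.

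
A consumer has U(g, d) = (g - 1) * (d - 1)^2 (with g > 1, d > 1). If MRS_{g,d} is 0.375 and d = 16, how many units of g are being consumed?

MU_g = (d−1)^2, MU_d = 2·(g−1)·(d−1).
MRS = (1/2)·(d−1)/(g−1).
Substitute d = 16: MRS = 7.5/(g − 1). Setting this equal to 0.375 gives g − 1 = 7.5/0.375 = 20, so g = 21.

g = 21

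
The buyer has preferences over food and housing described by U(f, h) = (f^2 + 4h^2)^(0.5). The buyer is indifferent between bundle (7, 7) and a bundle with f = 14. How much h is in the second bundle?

h = 3.5

U depends on (f, h) only through S = f^2 + 4h^2, so equal utility means equal S. At (7, 7): S = 245.
With f = 14: 14^2 = 196, so 4h^2 = 245 − 196 = 49, i.e. h^2 = 12.25.
Hence h = √12.25 = 3.5.
Check: U(14, 3.5) = 15.6525.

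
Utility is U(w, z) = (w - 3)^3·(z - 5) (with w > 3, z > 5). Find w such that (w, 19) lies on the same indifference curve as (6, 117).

w = 9

U(6, 117) = 3024.
Set U(w, 19) = 3024 and solve.
With z = 19: (19 − 5) = 14, so (w − 3)^3 = 3024/14 = 216.
Taking the cube root (with w > 3): w − 3 = 6, so w = 9.
Check: U(9, 19) = 3024.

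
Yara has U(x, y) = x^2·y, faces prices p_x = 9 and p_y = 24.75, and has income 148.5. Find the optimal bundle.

MU_x = 2·x·y and MU_y = x^2.
MRS = MU_x/MU_y = (2/1)·y/x.
Tangency: set MRS = p_x/p_y = 9/24.75 = 4/11.
So (2/1)·y/x = 4/11, i.e. y = (2/11)·x.
Substitute into the budget 9·x + 24.75·y = 148.5: 13.5·x = 148.5, so x* = 11.
Then y* = (2/11)·11 = 2.

x* = 11, y* = 2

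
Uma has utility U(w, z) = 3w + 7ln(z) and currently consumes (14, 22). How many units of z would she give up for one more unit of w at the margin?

MU_w = 3, MU_z = 7/z.
MRS = 3 ÷ (7/z).
At (14, 22): MRS = 66/7.
That is, one extra unit of w is worth 66/7 units of z at the margin.

MRS = 66/7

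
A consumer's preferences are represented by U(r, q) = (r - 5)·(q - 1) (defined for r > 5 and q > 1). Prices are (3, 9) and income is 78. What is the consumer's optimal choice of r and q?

r* = 14, q* = 4

MU_r = (q−1), MU_q = (r−5).
MRS = (q−1)/(r−5).
Tangency: set MRS = p_r/p_q = 3/9 = 1/3.
So (q − 1)/(r − 5) = 1/3, i.e. (q − 1) = (1/3)·(r − 5).
Rewrite the budget in excess-of-subsistence terms: 3·(r − 5) + 9·(q − 1) = 78 − 3·5 − 9·1 = 54.
Substituting, 6·(r − 5) = 54, so r − 5 = 9 and r* = 14.
Then q − 1 = (1/3)·9 = 3, so q* = 4.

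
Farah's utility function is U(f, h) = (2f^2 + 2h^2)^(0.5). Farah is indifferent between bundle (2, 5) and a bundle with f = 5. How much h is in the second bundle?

U depends on (f, h) only through S = 2f^2 + 2h^2, so equal utility means equal S. At (2, 5): S = 58.
With f = 5: 2·5^2 = 50, so 2h^2 = 58 − 50 = 8, i.e. h^2 = 4.
Hence h = √4 = 2.
Check: U(5, 2) = 7.6158.

h = 2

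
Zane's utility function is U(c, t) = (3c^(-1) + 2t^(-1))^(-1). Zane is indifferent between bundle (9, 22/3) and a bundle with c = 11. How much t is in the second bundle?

U depends on (c, t) only through S = 3c^(-1) + 2t^(-1), so equal utility means equal S. At (9, 22/3): S = 20/33.
With c = 11: 3·11^(-1) = 3/11, so 2t^(-1) = 20/33 − 3/11 = 1/3, i.e. t^(-1) = 1/6.
Hence t = 1/(1/6) = 6.
Check: U(11, 6) = 1.65.

t = 6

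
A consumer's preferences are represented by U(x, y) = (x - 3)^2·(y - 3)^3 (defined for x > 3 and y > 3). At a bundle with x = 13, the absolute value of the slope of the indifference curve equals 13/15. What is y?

y = 16

MU_x = 2·(x−3)·(y−3)^3, MU_y = 3·(x−3)^2·(y−3)^2.
MRS = (2/3)·(y−3)/(x−3).
Substitute x = 13: MRS = (y − 3)/15. Setting this equal to 13/15 gives y − 3 = (13/15)·15 = 13, so y = 16.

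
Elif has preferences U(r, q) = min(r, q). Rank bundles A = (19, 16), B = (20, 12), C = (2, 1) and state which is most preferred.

Bundle A

Evaluate utility at each bundle:
U(A) = 16.
U(B) = 12.
U(C) = 1.
Highest utility is A, so A ≻ B ≻ C.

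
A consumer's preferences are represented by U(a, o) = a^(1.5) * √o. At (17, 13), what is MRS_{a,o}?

MU_a = 1.5·√a·√o and MU_o = 0.5·a^(1.5)·o^(-0.5).
MRS = MU_a/MU_o = (3)·o/a.
At (17, 13): MRS = 39/17.
That is, one extra unit of a is worth 39/17 units of o at the margin.

MRS = 39/17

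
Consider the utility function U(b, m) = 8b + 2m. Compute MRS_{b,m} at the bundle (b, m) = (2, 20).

MU_b = 8, MU_m = 2, so MRS = 8/2 = 4 at every bundle.
At (2, 20): MRS = 4.
So at (2, 20) the consumer would give up 4 units of m for one more unit of b.

MRS = 4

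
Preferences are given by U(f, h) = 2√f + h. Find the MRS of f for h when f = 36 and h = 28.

MRS = 1/6

MU_f = 2/(2√f), MU_h = 1.
MRS = 2/(2√f) ÷ 1.
At (36, 28): MRS = 1/6.
So at (36, 28) the consumer would give up 1/6 units of h for one more unit of f.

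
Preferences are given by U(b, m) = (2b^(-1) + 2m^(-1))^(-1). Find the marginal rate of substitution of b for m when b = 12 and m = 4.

MRS = 1/9

For CES with ρ = -1, MRS = (m/b)^2.
At (12, 4): MRS = 1/9.
The indifference curve has slope −1/9 at this bundle.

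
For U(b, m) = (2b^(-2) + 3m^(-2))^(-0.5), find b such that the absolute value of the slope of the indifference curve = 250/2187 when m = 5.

b = 9

For CES with ρ = -2, MRS = (2/3)·(m/b)^3.
Setting (2/3)·(5/b)^3 = 250/2187 gives (5/b)^3 = 125/729, so 5/b = 5/9 and b = 9.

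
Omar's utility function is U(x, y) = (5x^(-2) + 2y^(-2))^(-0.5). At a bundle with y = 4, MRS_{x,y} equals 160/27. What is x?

For CES with ρ = -2, MRS = (5/2)·(y/x)^3.
Setting (5/2)·(4/x)^3 = 160/27 gives (4/x)^3 = 64/27, so 4/x = 4/3 and x = 3.

x = 3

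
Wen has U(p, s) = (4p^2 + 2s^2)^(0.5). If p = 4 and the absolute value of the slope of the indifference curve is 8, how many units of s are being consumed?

s = 1

For CES with ρ = 2, MRS = (4/2)·(s/p)^(-1).
Setting (4/2)·(s/4)^(-1) = 8 gives (s/4)^(-1) = 4, so s/4 = 0.25 and s = 1.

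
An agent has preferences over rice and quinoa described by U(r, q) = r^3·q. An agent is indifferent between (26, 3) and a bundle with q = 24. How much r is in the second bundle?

r = 13

U(26, 3) = 52728.
Set U(r, 24) = 52728 and solve.
With q = 24: r^3 = 52728/24 = 2197; taking the cube root, r = 13.
Check: U(13, 24) = 52728.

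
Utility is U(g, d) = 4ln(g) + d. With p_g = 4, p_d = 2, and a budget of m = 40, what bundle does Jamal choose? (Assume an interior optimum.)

g* = 2, d* = 16

MU_g = 4/g, MU_d = 1.
MRS = 4/g ÷ 1.
Tangency: set MRS = p_g/p_d = 4/2 = 2.
MRS depends only on g: 4/g = 2 ⇒ g* = 4/2 = 2.
From the budget, 2·d = 40 − 4·2 = 32, so d* = 16.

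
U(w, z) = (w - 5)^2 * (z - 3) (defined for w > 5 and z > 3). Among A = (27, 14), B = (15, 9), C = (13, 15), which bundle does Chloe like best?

Bundle A

Evaluate utility at each bundle:
U(A) = 5324.
U(B) = 600.
U(C) = 768.
Highest utility is A, so A ≻ C ≻ B.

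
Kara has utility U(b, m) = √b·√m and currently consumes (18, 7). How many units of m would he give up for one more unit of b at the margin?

MU_b = 0.5·b^(-0.5)·√m and MU_m = 0.5·√b·m^(-0.5).
MRS = MU_b/MU_m = m/b.
At (18, 7): MRS = 7/18.
So at (18, 7) the consumer would give up 7/18 units of m for one more unit of b.

MRS = 7/18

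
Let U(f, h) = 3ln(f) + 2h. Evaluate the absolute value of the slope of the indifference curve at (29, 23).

MRS = 3/58

MU_f = 3/f, MU_h = 2.
MRS = 3/f ÷ 2.
At (29, 23): MRS = 3/58.
The indifference curve has slope −3/58 at this bundle.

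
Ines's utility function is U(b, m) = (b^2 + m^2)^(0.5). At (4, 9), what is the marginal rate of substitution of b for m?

MRS = 4/9

For CES with ρ = 2, MRS = (m/b)^(-1).
At (4, 9): MRS = 4/9.
That is, one extra unit of b is worth 4/9 units of m at the margin.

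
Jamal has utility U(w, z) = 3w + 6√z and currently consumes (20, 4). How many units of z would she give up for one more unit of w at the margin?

MU_w = 3, MU_z = 6/(2√z).
MRS = 3 ÷ (6/(2√z)).
At (20, 4): MRS = 2.
The indifference curve has slope −2 at this bundle.

MRS = 2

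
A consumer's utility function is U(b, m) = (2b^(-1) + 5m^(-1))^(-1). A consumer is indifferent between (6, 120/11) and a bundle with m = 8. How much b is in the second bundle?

b = 12

U depends on (b, m) only through S = 2b^(-1) + 5m^(-1), so equal utility means equal S. At (6, 120/11): S = 19/24.
With m = 8: 5·8^(-1) = 0.625, so 2b^(-1) = 19/24 − 0.625 = 1/6, i.e. b^(-1) = 1/12.
Hence b = 1/(1/12) = 12.
Check: U(12, 8) = 1.2632.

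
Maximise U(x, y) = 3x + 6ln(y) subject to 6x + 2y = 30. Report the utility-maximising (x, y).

x* = 3, y* = 6

MU_x = 3, MU_y = 6/y.
MRS = 3 ÷ (6/y).
Tangency: set MRS = p_x/p_y = 6/2 = 3.
MRS depends only on y: 0.5·y = 3 ⇒ y* = 3/0.5 = 6.
From the budget, 6·x = 30 − 2·6 = 18, so x* = 3.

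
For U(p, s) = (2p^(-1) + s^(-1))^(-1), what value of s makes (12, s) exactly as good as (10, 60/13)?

U depends on (p, s) only through S = 2p^(-1) + s^(-1), so equal utility means equal S. At (10, 60/13): S = 5/12.
With p = 12: 2·12^(-1) = 1/6, so s^(-1) = 5/12 − 1/6 = 0.25.
Hence s = 1/0.25 = 4.
Check: U(12, 4) = 2.4.

s = 4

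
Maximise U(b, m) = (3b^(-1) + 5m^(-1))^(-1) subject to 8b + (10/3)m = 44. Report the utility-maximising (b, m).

For CES with ρ = -1, MRS = (3/5)·(m/b)^2.
Tangency: set MRS = p_b/p_m = 8/(10/3) = 2.4.
So (m/b)^2 = 4; taking the square root, m/b = 2, i.e. m = 2·b.
Substitute into the budget 8·b + (10/3)·m = 44: (44/3)·b = 44, so b* = 3 and m* = 2·3 = 6.

b* = 3, m* = 6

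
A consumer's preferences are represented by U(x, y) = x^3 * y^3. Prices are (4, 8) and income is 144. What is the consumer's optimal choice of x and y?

MU_x = 3·x^2·y^3 and MU_y = 3·x^3·y^2.
MRS = MU_x/MU_y = y/x.
Tangency: set MRS = p_x/p_y = 4/8 = 0.5.
So y/x = 0.5, i.e. y = 0.5·x.
Substitute into the budget 4·x + 8·y = 144: 8·x = 144, so x* = 18.
Then y* = 0.5·18 = 9.

x* = 18, y* = 9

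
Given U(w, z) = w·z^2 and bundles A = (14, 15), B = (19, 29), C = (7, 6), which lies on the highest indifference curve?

Evaluate utility at each bundle:
U(A) = 3150.
U(B) = 15979.
U(C) = 252.
Highest utility is B, so B ≻ A ≻ C.

Bundle B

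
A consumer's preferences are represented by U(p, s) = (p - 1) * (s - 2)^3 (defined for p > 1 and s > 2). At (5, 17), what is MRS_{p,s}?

MRS = 1.25

MU_p = (s−2)^3, MU_s = 3·(p−1)·(s−2)^2.
MRS = (1/3)·(s−2)/(p−1).
At (5, 17): MRS = 1.25.
The indifference curve has slope −1.25 at this bundle.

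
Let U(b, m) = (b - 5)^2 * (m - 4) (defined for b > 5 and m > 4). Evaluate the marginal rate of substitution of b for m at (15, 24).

MRS = 4

MU_b = 2·(b−5)·(m−4), MU_m = (b−5)^2.
MRS = (2/1)·(m−4)/(b−5).
At (15, 24): MRS = 4.
So at (15, 24) the consumer would give up 4 units of m for one more unit of b.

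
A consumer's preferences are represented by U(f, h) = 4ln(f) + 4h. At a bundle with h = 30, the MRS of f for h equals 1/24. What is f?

MU_f = 4/f, MU_h = 4.
MRS = 4/f ÷ 4.
MRS depends only on f: 1/f = 1/24 ⇒ f = 1/(1/24) = 24.

f = 24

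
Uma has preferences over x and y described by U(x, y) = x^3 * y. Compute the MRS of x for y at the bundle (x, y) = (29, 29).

MU_x = 3·x^2·y and MU_y = x^3.
MRS = MU_x/MU_y = (3/1)·y/x.
At (29, 29): MRS = 3.
So at (29, 29) the consumer would give up 3 units of y for one more unit of x.

MRS = 3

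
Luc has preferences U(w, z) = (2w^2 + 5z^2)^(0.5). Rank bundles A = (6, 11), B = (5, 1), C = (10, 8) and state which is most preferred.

Bundle A

Evaluate utility at each bundle:
U(A) = 26.019.
U(B) = 7.416.
U(C) = 22.804.
Highest utility is A, so A ≻ C ≻ B.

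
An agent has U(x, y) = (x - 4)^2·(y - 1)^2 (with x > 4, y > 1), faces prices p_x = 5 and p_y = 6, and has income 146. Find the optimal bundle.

x* = 16, y* = 11

MU_x = 2·(x−4)·(y−1)^2, MU_y = 2·(x−4)^2·(y−1).
MRS = (y−1)/(x−4).
Tangency: set MRS = p_x/p_y = 5/6.
So (y − 1)/(x − 4) = 5/6, i.e. (y − 1) = (5/6)·(x − 4).
Rewrite the budget in excess-of-subsistence terms: 5·(x − 4) + 6·(y − 1) = 146 − 5·4 − 6·1 = 120.
Substituting, 10·(x − 4) = 120, so x − 4 = 12 and x* = 16.
Then y − 1 = (5/6)·12 = 10, so y* = 11.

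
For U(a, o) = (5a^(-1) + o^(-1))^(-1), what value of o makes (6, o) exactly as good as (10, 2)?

o = 6

U depends on (a, o) only through S = 5a^(-1) + o^(-1), so equal utility means equal S. At (10, 2): S = 1.
With a = 6: 5·6^(-1) = 5/6, so o^(-1) = 1 − 5/6 = 1/6.
Hence o = 1/(1/6) = 6.
Check: U(6, 6) = 1.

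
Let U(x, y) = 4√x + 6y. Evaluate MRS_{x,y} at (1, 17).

MRS = 1/3

MU_x = 4/(2√x), MU_y = 6.
MRS = 4/(2√x) ÷ 6.
At (1, 17): MRS = 1/3.
The indifference curve has slope −1/3 at this bundle.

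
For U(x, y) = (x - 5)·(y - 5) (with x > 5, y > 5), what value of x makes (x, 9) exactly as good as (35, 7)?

x = 20

U(35, 7) = 60.
Set U(x, 9) = 60 and solve.
With y = 9: (9 − 5) = 4, so (x − 5) = 60/4 = 15.
So x = 5 + 15 = 20.
Check: U(20, 9) = 60.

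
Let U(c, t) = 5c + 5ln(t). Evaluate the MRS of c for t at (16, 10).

MRS = 10

MU_c = 5, MU_t = 5/t.
MRS = 5 ÷ (5/t).
At (16, 10): MRS = 10.
The indifference curve has slope −10 at this bundle.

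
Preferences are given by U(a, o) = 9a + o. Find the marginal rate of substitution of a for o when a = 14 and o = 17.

MRS = 9

MU_a = 9, MU_o = 1, so MRS = 9/1 = 9 at every bundle.
At (14, 17): MRS = 9.
The indifference curve has slope −9 at this bundle.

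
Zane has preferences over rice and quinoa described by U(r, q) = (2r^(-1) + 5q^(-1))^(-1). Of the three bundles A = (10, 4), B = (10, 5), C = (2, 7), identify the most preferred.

Evaluate utility at each bundle:
U(A) = 0.690.
U(B) = 0.833.
U(C) = 0.583.
Highest utility is B, so B ≻ A ≻ C.

Bundle B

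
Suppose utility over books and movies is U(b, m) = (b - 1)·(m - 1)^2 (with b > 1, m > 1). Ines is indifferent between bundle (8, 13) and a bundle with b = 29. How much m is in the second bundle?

U(8, 13) = 1008.
Set U(29, m) = 1008 and solve.
With b = 29: (29 − 1) = 28, so (m − 1)^2 = 1008/28 = 36.
Taking the square root (with m > 1): m − 1 = 6, so m = 7.
Check: U(29, 7) = 1008.

m = 7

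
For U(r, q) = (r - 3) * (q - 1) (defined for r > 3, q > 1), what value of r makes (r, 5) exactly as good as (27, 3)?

r = 15

U(27, 3) = 48.
Set U(r, 5) = 48 and solve.
With q = 5: (5 − 1) = 4, so (r − 3) = 48/4 = 12.
So r = 3 + 12 = 15.
Check: U(15, 5) = 48.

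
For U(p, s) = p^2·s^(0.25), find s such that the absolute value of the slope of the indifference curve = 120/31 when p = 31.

MU_p = 2·p·s^(0.25) and MU_s = 0.25·p^2·s^(-0.75).
MRS = MU_p/MU_s = (8)·s/p.
Substitute p = 31: MRS = s/3.875. Setting s/3.875 = 120/31 gives s = (120/31)·3.875 = 15.

s = 15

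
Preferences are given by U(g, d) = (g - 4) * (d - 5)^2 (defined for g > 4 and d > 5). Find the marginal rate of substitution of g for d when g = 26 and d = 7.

MU_g = (d−5)^2, MU_d = 2·(g−4)·(d−5).
MRS = (1/2)·(d−5)/(g−4).
At (26, 7): MRS = 1/22.
So at (26, 7) the consumer would give up 1/22 units of d for one more unit of g.

MRS = 1/22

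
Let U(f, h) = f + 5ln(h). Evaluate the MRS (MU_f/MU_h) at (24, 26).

MU_f = 1, MU_h = 5/h.
MRS = 1 ÷ (5/h).
At (24, 26): MRS = 5.2.
The indifference curve has slope −5.2 at this bundle.

MRS = 5.2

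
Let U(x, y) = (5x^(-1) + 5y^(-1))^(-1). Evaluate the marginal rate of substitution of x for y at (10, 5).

MRS = 0.25

For CES with ρ = -1, MRS = (y/x)^2.
At (10, 5): MRS = 0.25.
The indifference curve has slope −0.25 at this bundle.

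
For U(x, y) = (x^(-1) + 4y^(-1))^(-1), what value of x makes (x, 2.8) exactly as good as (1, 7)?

x = 7

U depends on (x, y) only through S = x^(-1) + 4y^(-1), so equal utility means equal S. At (1, 7): S = 11/7.
With y = 2.8: 4·2.8^(-1) = 10/7, so x^(-1) = 11/7 − 10/7 = 1/7.
Hence x = 1/(1/7) = 7.
Check: U(7, 2.8) = 0.6364.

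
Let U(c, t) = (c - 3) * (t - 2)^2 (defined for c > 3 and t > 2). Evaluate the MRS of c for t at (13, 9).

MU_c = (t−2)^2, MU_t = 2·(c−3)·(t−2).
MRS = (1/2)·(t−2)/(c−3).
At (13, 9): MRS = 0.35.
That is, one extra unit of c is worth 0.35 units of t at the margin.

MRS = 0.35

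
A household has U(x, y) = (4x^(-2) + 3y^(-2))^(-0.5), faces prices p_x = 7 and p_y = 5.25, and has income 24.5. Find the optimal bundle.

x* = 2, y* = 2

For CES with ρ = -2, MRS = (4/3)·(y/x)^3.
Tangency: set MRS = p_x/p_y = 7/5.25 = 4/3.
So (y/x)^3 = 1; taking the cube root, y/x = 1, i.e. y = x.
Substitute into the budget 7·x + 5.25·y = 24.5: 12.25·x = 24.5, so x* = 2 and y* = 2.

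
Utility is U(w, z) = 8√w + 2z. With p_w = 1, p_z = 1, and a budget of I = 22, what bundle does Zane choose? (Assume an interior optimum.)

w* = 4, z* = 18

MU_w = 8/(2√w), MU_z = 2.
MRS = 8/(2√w) ÷ 2.
Tangency: set MRS = p_w/p_z = 1/1 = 1.
MRS depends only on w: 2/√w = 1 ⇒ √w = 2/1 = 2 ⇒ w* = 4.
From the budget, 1·z = 22 − 1·4 = 18, so z* = 18.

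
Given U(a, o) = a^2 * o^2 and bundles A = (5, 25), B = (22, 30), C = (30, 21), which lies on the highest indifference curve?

Evaluate utility at each bundle:
U(A) = 15625.
U(B) = 435600.
U(C) = 396900.
Highest utility is B, so B ≻ C ≻ A.

Bundle B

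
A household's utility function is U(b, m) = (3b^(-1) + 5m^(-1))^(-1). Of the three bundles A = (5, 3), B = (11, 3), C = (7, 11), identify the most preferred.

Bundle C

Evaluate utility at each bundle:
U(A) = 0.441.
U(B) = 0.516.
U(C) = 1.132.
Highest utility is C, so C ≻ B ≻ A.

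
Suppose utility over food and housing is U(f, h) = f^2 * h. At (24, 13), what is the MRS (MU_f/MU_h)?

MRS = 13/12

MU_f = 2·f·h and MU_h = f^2.
MRS = MU_f/MU_h = (2/1)·h/f.
At (24, 13): MRS = 13/12.
So at (24, 13) the consumer would give up 13/12 units of h for one more unit of f.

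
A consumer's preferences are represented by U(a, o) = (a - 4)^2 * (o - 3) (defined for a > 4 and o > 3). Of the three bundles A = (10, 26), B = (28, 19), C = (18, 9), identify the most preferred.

Bundle B

Evaluate utility at each bundle:
U(A) = 828.
U(B) = 9216.
U(C) = 1176.
Highest utility is B, so B ≻ C ≻ A.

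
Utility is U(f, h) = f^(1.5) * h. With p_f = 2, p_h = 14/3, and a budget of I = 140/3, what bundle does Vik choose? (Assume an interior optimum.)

f* = 14, h* = 4

MU_f = 1.5·√f·h and MU_h = f^(1.5).
MRS = MU_f/MU_h = (1.5)·h/f.
Tangency: set MRS = p_f/p_h = 2/(14/3) = 3/7.
So (1.5)·h/f = 3/7, i.e. h = (2/7)·f.
Substitute into the budget 2·f + (14/3)·h = 140/3: (10/3)·f = 140/3, so f* = 14.
Then h* = (2/7)·14 = 4.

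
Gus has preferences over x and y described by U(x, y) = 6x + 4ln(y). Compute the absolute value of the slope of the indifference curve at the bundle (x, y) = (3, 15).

MU_x = 6, MU_y = 4/y.
MRS = 6 ÷ (4/y).
At (3, 15): MRS = 22.5.
That is, one extra unit of x is worth 22.5 units of y at the margin.

MRS = 22.5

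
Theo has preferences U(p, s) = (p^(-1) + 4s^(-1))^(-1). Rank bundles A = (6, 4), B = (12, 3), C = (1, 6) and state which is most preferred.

Evaluate utility at each bundle:
U(A) = 0.857.
U(B) = 0.706.
U(C) = 0.600.
Highest utility is A, so A ≻ B ≻ C.

Bundle A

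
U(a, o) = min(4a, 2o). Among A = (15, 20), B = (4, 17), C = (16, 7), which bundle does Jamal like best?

Bundle A

Evaluate utility at each bundle:
U(A) = 40.
U(B) = 16.
U(C) = 14.
Highest utility is A, so A ≻ B ≻ C.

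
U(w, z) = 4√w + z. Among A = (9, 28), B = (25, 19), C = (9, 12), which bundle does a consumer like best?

Evaluate utility at each bundle:
U(A) = 40.000.
U(B) = 39.000.
U(C) = 24.000.
Highest utility is A, so A ≻ B ≻ C.

Bundle A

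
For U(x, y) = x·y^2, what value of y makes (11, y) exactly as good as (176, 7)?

U(176, 7) = 8624.
Set U(11, y) = 8624 and solve.
With x = 11: y^2 = 8624/11 = 784; taking the square root, y = 28.
Check: U(11, 28) = 8624.

y = 28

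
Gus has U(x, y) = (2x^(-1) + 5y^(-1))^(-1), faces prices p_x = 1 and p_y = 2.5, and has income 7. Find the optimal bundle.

x* = 2, y* = 2

For CES with ρ = -1, MRS = (2/5)·(y/x)^2.
Tangency: set MRS = p_x/p_y = 1/2.5 = 0.4.
So (y/x)^2 = 1; taking the square root, y/x = 1, i.e. y = x.
Substitute into the budget 1·x + 2.5·y = 7: 3.5·x = 7, so x* = 2 and y* = 2.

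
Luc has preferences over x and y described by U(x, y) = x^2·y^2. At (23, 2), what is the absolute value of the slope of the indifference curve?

MRS = 2/23

MU_x = 2·x·y^2 and MU_y = 2·x^2·y.
MRS = MU_x/MU_y = y/x.
At (23, 2): MRS = 2/23.
The indifference curve has slope −2/23 at this bundle.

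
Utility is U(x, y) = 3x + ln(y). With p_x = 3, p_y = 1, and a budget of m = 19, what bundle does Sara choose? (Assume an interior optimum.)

x* = 6, y* = 1

MU_x = 3, MU_y = 1/y.
MRS = 3 ÷ (1/y).
Tangency: set MRS = p_x/p_y = 3/1 = 3.
MRS depends only on y: 3·y = 3 ⇒ y* = 3/3 = 1.
From the budget, 3·x = 19 − 1·1 = 18, so x* = 6.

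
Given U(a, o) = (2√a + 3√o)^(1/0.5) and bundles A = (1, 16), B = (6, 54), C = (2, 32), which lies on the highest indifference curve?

Bundle B

Evaluate utility at each bundle:
U(A) = 196.000.
U(B) = 726.000.
U(C) = 392.000.
Highest utility is B, so B ≻ C ≻ A.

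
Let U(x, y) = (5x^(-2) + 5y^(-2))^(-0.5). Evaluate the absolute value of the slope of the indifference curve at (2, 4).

MRS = 8

For CES with ρ = -2, MRS = (y/x)^3.
At (2, 4): MRS = 8.
The indifference curve has slope −8 at this bundle.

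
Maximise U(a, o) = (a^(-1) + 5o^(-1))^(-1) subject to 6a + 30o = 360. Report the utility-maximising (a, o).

a* = 10, o* = 10

For CES with ρ = -1, MRS = (1/5)·(o/a)^2.
Tangency: set MRS = p_a/p_o = 6/30 = 0.2.
So (o/a)^2 = 1; taking the square root, o/a = 1, i.e. o = a.
Substitute into the budget 6·a + 30·o = 360: 36·a = 360, so a* = 10 and o* = 10.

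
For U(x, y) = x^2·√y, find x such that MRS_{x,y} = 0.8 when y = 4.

MU_x = 2·x·√y and MU_y = 0.5·x^2·y^(-0.5).
MRS = MU_x/MU_y = (4)·y/x.
Substitute y = 4: MRS = 16/x. Setting 16/x = 0.8 gives x = 16/0.8 = 20.

x = 20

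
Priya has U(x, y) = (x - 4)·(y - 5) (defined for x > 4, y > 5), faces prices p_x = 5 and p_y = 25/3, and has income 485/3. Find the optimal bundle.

MU_x = (y−5), MU_y = (x−4).
MRS = (y−5)/(x−4).
Tangency: set MRS = p_x/p_y = 5/(25/3) = 0.6.
So (y − 5)/(x − 4) = 0.6, i.e. (y − 5) = 0.6·(x − 4).
Rewrite the budget in excess-of-subsistence terms: 5·(x − 4) + (25/3)·(y − 5) = 485/3 − 5·4 − (25/3)·5 = 100.
Substituting, 10·(x − 4) = 100, so x − 4 = 10 and x* = 14.
Then y − 5 = 0.6·10 = 6, so y* = 11.

x* = 14, y* = 11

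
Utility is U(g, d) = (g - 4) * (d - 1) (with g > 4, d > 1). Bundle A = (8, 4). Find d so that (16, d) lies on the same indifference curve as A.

U(8, 4) = 12.
Set U(16, d) = 12 and solve.
With g = 16: (16 − 4) = 12, so (d − 1) = 12/12 = 1.
So d = 1 + 1 = 2.
Check: U(16, 2) = 12.

d = 2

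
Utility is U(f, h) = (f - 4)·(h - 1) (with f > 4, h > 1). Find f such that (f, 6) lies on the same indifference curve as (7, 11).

f = 10

U(7, 11) = 30.
Set U(f, 6) = 30 and solve.
With h = 6: (6 − 1) = 5, so (f − 4) = 30/5 = 6.
So f = 4 + 6 = 10.
Check: U(10, 6) = 30.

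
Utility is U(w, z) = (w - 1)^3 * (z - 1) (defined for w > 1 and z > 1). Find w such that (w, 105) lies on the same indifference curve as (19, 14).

w = 10

U(19, 14) = 75816.
Set U(w, 105) = 75816 and solve.
With z = 105: (105 − 1) = 104, so (w − 1)^3 = 75816/104 = 729.
Taking the cube root (with w > 1): w − 1 = 9, so w = 10.
Check: U(10, 105) = 75816.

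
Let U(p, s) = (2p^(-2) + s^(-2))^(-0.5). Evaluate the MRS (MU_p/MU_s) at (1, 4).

For CES with ρ = -2, MRS = (2/1)·(s/p)^3.
At (1, 4): MRS = 128.
So at (1, 4) the consumer would give up 128 units of s for one more unit of p.

MRS = 128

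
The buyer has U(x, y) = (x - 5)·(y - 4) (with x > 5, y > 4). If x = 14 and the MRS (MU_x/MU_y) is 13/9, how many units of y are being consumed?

y = 17

MU_x = (y−4), MU_y = (x−5).
MRS = (y−4)/(x−5).
Substitute x = 14: MRS = (y − 4)/9. Setting this equal to 13/9 gives y − 4 = (13/9)·9 = 13, so y = 17.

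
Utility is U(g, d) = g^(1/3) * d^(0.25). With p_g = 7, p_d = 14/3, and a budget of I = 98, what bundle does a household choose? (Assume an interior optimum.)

MU_g = 1/3·g^(-2/3)·d^(0.25) and MU_d = 0.25·g^(1/3)·d^(-0.75).
MRS = MU_g/MU_d = (4/3)·d/g.
Tangency: set MRS = p_g/p_d = 7/(14/3) = 1.5.
So (4/3)·d/g = 1.5, i.e. d = 1.125·g.
Substitute into the budget 7·g + (14/3)·d = 98: 12.25·g = 98, so g* = 8.
Then d* = 1.125·8 = 9.

g* = 8, d* = 9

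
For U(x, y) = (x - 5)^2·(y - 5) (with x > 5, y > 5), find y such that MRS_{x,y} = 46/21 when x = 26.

y = 28

MU_x = 2·(x−5)·(y−5), MU_y = (x−5)^2.
MRS = (2/1)·(y−5)/(x−5).
Substitute x = 26: MRS = (y − 5)/10.5. Setting this equal to 46/21 gives y − 5 = (46/21)·10.5 = 23, so y = 28.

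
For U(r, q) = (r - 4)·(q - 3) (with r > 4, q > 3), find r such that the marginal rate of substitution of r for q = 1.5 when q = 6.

MU_r = (q−3), MU_q = (r−4).
MRS = (q−3)/(r−4).
Substitute q = 6: MRS = 3/(r − 4). Setting this equal to 1.5 gives r − 4 = 3/1.5 = 2, so r = 6.

r = 6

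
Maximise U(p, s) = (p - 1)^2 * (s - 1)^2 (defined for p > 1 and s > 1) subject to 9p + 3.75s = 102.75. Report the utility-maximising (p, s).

MU_p = 2·(p−1)·(s−1)^2, MU_s = 2·(p−1)^2·(s−1).
MRS = (s−1)/(p−1).
Tangency: set MRS = p_p/p_s = 9/3.75 = 2.4.
So (s − 1)/(p − 1) = 2.4, i.e. (s − 1) = 2.4·(p − 1).
Rewrite the budget in excess-of-subsistence terms: 9·(p − 1) + 3.75·(s − 1) = 102.75 − 9·1 − 3.75·1 = 90.
Substituting, 18·(p − 1) = 90, so p − 1 = 5 and p* = 6.
Then s − 1 = 2.4·5 = 12, so s* = 13.

p* = 6, s* = 13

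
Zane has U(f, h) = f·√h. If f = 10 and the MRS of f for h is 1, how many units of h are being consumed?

h = 5

MU_f = √h and MU_h = 0.5·f·h^(-0.5).
MRS = MU_f/MU_h = (2)·h/f.
Substitute f = 10: MRS = h/5. Setting h/5 = 1 gives h = 1·5 = 5.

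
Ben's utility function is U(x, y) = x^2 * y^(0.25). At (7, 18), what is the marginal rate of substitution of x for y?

MRS = 144/7

MU_x = 2·x·y^(0.25) and MU_y = 0.25·x^2·y^(-0.75).
MRS = MU_x/MU_y = (8)·y/x.
At (7, 18): MRS = 144/7.
That is, one extra unit of x is worth 144/7 units of y at the margin.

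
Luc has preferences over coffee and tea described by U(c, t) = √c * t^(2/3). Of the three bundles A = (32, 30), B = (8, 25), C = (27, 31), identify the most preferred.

Bundle A

Evaluate utility at each bundle:
U(A) = 54.616.
U(B) = 24.183.
U(C) = 51.277.
Highest utility is A, so A ≻ C ≻ B.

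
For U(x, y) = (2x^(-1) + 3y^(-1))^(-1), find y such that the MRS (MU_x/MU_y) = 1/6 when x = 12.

For CES with ρ = -1, MRS = (2/3)·(y/x)^2.
Setting (2/3)·(y/12)^2 = 1/6 gives (y/12)^2 = 0.25, so y/12 = 0.5 and y = 6.

y = 6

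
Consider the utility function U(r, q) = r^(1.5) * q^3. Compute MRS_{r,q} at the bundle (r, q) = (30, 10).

MRS = 1/6

MU_r = 1.5·√r·q^3 and MU_q = 3·r^(1.5)·q^2.
MRS = MU_r/MU_q = (0.5)·q/r.
At (30, 10): MRS = 1/6.
So at (30, 10) the consumer would give up 1/6 units of q for one more unit of r.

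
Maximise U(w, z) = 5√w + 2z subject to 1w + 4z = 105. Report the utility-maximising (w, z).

w* = 25, z* = 20

MU_w = 5/(2√w), MU_z = 2.
MRS = 5/(2√w) ÷ 2.
Tangency: set MRS = p_w/p_z = 1/4 = 0.25.
MRS depends only on w: 1.25/√w = 0.25 ⇒ √w = 1.25/0.25 = 5 ⇒ w* = 25.
From the budget, 4·z = 105 − 1·25 = 80, so z* = 20.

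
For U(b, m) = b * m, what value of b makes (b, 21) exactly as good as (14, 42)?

U(14, 42) = 588.
Set U(b, 21) = 588 and solve.
With m = 21: b = 588/21 = 28.
Check: U(28, 21) = 588.

b = 28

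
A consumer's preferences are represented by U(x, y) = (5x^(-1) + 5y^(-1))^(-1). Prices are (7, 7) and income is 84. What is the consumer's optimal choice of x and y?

x* = 6, y* = 6

For CES with ρ = -1, MRS = (y/x)^2.
Tangency: set MRS = p_x/p_y = 7/7 = 1.
So (y/x)^2 = 1; taking the square root, y/x = 1, i.e. y = x.
Substitute into the budget 7·x + 7·y = 84: 14·x = 84, so x* = 6 and y* = 6.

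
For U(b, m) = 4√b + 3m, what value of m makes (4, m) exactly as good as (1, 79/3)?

m = 25

U(1, 79/3) = 83.
Set U(4, m) = 83 and solve.
With b = 4: √4 = 2, so 3m = 83 − 4·2 = 75 and m = 25.
Check: U(4, 25) = 83.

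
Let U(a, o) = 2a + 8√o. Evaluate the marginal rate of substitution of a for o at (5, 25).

MU_a = 2, MU_o = 8/(2√o).
MRS = 2 ÷ (8/(2√o)).
At (5, 25): MRS = 2.5.
So at (5, 25) the consumer would give up 2.5 units of o for one more unit of a.

MRS = 2.5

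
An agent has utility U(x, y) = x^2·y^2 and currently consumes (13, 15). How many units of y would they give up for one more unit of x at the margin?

MU_x = 2·x·y^2 and MU_y = 2·x^2·y.
MRS = MU_x/MU_y = y/x.
At (13, 15): MRS = 15/13.
That is, one extra unit of x is worth 15/13 units of y at the margin.

MRS = 15/13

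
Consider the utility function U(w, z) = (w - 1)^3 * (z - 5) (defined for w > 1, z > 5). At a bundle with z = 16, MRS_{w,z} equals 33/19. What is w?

MU_w = 3·(w−1)^2·(z−5), MU_z = (w−1)^3.
MRS = (3/1)·(z−5)/(w−1).
Substitute z = 16: MRS = 33/(w − 1). Setting this equal to 33/19 gives w − 1 = 33/(33/19) = 19, so w = 20.

w = 20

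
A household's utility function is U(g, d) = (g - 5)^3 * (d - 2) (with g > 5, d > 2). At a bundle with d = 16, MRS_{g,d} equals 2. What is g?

MU_g = 3·(g−5)^2·(d−2), MU_d = (g−5)^3.
MRS = (3/1)·(d−2)/(g−5).
Substitute d = 16: MRS = 42/(g − 5). Setting this equal to 2 gives g − 5 = 42/2 = 21, so g = 26.

g = 26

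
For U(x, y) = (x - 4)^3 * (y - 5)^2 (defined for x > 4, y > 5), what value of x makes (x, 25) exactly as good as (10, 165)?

x = 28

U(10, 165) = 5529600.
Set U(x, 25) = 5529600 and solve.
With y = 25: (25 − 5)^2 = 400, so (x − 4)^3 = 5529600/400 = 13824.
Taking the cube root (with x > 4): x − 4 = 24, so x = 28.
Check: U(28, 25) = 5529600.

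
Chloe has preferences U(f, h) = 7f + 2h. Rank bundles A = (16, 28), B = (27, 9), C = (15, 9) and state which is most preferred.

Bundle B

Evaluate utility at each bundle:
U(A) = 168.
U(B) = 207.
U(C) = 123.
Highest utility is B, so B ≻ A ≻ C.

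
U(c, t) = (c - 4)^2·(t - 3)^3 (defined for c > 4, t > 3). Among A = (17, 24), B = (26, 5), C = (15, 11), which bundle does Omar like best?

Evaluate utility at each bundle:
U(A) = 1565109.
U(B) = 3872.
U(C) = 61952.
Highest utility is A, so A ≻ C ≻ B.

Bundle A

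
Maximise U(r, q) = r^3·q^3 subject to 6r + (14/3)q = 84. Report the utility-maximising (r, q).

MU_r = 3·r^2·q^3 and MU_q = 3·r^3·q^2.
MRS = MU_r/MU_q = q/r.
Tangency: set MRS = p_r/p_q = 6/(14/3) = 9/7.
So q/r = 9/7, i.e. q = (9/7)·r.
Substitute into the budget 6·r + (14/3)·q = 84: 12·r = 84, so r* = 7.
Then q* = (9/7)·7 = 9.

r* = 7, q* = 9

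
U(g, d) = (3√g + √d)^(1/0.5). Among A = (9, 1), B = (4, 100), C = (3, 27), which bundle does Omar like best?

Bundle B

Evaluate utility at each bundle:
U(A) = 100.000.
U(B) = 256.000.
U(C) = 108.000.
Highest utility is B, so B ≻ C ≻ A.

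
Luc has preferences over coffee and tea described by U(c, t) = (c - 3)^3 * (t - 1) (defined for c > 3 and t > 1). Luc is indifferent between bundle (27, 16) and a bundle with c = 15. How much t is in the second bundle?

U(27, 16) = 207360.
Set U(15, t) = 207360 and solve.
With c = 15: (15 − 3)^3 = 1728, so (t − 1) = 207360/1728 = 120.
So t = 1 + 120 = 121.
Check: U(15, 121) = 207360.

t = 121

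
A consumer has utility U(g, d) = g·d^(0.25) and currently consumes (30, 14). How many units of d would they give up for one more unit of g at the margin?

MRS = 28/15

MU_g = d^(0.25) and MU_d = 0.25·g·d^(-0.75).
MRS = MU_g/MU_d = (4)·d/g.
At (30, 14): MRS = 28/15.
That is, one extra unit of g is worth 28/15 units of d at the margin.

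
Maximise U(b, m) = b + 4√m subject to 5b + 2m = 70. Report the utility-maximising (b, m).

b* = 4, m* = 25

MU_b = 1, MU_m = 4/(2√m).
MRS = 1 ÷ (4/(2√m)).
Tangency: set MRS = p_b/p_m = 5/2 = 2.5.
MRS depends only on m: 0.5·√m = 2.5 ⇒ √m = 2.5/0.5 = 5 ⇒ m* = 25.
From the budget, 5·b = 70 − 2·25 = 20, so b* = 4.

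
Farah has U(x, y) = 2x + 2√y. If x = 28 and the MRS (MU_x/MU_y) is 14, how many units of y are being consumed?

y = 49

MU_x = 2, MU_y = 2/(2√y).
MRS = 2 ÷ (2/(2√y)).
MRS depends only on y: 2·√y = 14 ⇒ √y = 14/2 = 7 ⇒ y = 49.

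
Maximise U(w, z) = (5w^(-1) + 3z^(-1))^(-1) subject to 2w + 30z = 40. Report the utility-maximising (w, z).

For CES with ρ = -1, MRS = (5/3)·(z/w)^2.
Tangency: set MRS = p_w/p_z = 2/30 = 1/15.
So (z/w)^2 = 1/25; taking the square root, z/w = 0.2, i.e. z = 0.2·w.
Substitute into the budget 2·w + 30·z = 40: 8·w = 40, so w* = 5 and z* = 0.2·5 = 1.

w* = 5, z* = 1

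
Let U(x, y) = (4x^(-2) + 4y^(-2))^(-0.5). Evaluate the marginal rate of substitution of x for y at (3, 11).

MRS = 1331/27

For CES with ρ = -2, MRS = (y/x)^3.
At (3, 11): MRS = 1331/27.
That is, one extra unit of x is worth 1331/27 units of y at the margin.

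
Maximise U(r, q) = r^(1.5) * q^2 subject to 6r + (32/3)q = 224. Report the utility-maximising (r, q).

MU_r = 1.5·√r·q^2 and MU_q = 2·r^(1.5)·q.
MRS = MU_r/MU_q = (0.75)·q/r.
Tangency: set MRS = p_r/p_q = 6/(32/3) = 9/16.
So (0.75)·q/r = 9/16, i.e. q = 0.75·r.
Substitute into the budget 6·r + (32/3)·q = 224: 14·r = 224, so r* = 16.
Then q* = 0.75·16 = 12.

r* = 16, q* = 12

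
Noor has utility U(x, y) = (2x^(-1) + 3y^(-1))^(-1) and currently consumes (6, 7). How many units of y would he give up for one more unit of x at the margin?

For CES with ρ = -1, MRS = (2/3)·(y/x)^2.
At (6, 7): MRS = 49/54.
So at (6, 7) the consumer would give up 49/54 units of y for one more unit of x.

MRS = 49/54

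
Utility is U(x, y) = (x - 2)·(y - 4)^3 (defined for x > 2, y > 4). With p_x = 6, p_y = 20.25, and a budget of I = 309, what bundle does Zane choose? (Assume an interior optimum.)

MU_x = (y−4)^3, MU_y = 3·(x−2)·(y−4)^2.
MRS = (1/3)·(y−4)/(x−2).
Tangency: set MRS = p_x/p_y = 6/20.25 = 8/27.
So (1/3)·(y − 4)/(x − 2) = 8/27, i.e. (y − 4) = (8/9)·(x − 2).
Rewrite the budget in excess-of-subsistence terms: 6·(x − 2) + 20.25·(y − 4) = 309 − 6·2 − 20.25·4 = 216.
Substituting, 24·(x − 2) = 216, so x − 2 = 9 and x* = 11.
Then y − 4 = (8/9)·9 = 8, so y* = 12.

x* = 11, y* = 12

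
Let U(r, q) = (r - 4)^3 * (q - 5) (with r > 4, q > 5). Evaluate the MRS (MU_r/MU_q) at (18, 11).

MU_r = 3·(r−4)^2·(q−5), MU_q = (r−4)^3.
MRS = (3/1)·(q−5)/(r−4).
At (18, 11): MRS = 9/7.
That is, one extra unit of r is worth 9/7 units of q at the margin.

MRS = 9/7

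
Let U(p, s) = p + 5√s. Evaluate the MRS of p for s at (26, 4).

MU_p = 1, MU_s = 5/(2√s).
MRS = 1 ÷ (5/(2√s)).
At (26, 4): MRS = 0.8.
So at (26, 4) the consumer would give up 0.8 units of s for one more unit of p.

MRS = 0.8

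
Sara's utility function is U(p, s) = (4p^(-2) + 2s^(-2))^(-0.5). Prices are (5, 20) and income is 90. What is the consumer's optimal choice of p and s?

p* = 6, s* = 3

For CES with ρ = -2, MRS = (4/2)·(s/p)^3.
Tangency: set MRS = p_p/p_s = 5/20 = 0.25.
So (s/p)^3 = 0.125; taking the cube root, s/p = 0.5, i.e. s = 0.5·p.
Substitute into the budget 5·p + 20·s = 90: 15·p = 90, so p* = 6 and s* = 0.5·6 = 3.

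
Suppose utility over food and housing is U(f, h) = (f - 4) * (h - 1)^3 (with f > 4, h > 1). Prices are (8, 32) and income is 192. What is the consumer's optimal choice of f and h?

f* = 8, h* = 4

MU_f = (h−1)^3, MU_h = 3·(f−4)·(h−1)^2.
MRS = (1/3)·(h−1)/(f−4).
Tangency: set MRS = p_f/p_h = 8/32 = 0.25.
So (1/3)·(h − 1)/(f − 4) = 0.25, i.e. (h − 1) = 0.75·(f − 4).
Rewrite the budget in excess-of-subsistence terms: 8·(f − 4) + 32·(h − 1) = 192 − 8·4 − 32·1 = 128.
Substituting, 32·(f − 4) = 128, so f − 4 = 4 and f* = 8.
Then h − 1 = 0.75·4 = 3, so h* = 4.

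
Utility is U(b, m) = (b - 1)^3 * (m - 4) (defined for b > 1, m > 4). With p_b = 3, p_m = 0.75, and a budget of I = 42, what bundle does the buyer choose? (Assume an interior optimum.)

b* = 10, m* = 16

MU_b = 3·(b−1)^2·(m−4), MU_m = (b−1)^3.
MRS = (3/1)·(m−4)/(b−1).
Tangency: set MRS = p_b/p_m = 3/0.75 = 4.
So (3/1)·(m − 4)/(b − 1) = 4, i.e. (m − 4) = (4/3)·(b − 1).
Rewrite the budget in excess-of-subsistence terms: 3·(b − 1) + 0.75·(m − 4) = 42 − 3·1 − 0.75·4 = 36.
Substituting, 4·(b − 1) = 36, so b − 1 = 9 and b* = 10.
Then m − 4 = (4/3)·9 = 12, so m* = 16.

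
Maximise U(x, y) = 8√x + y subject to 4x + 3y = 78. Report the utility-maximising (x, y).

x* = 9, y* = 14

MU_x = 8/(2√x), MU_y = 1.
MRS = 8/(2√x) ÷ 1.
Tangency: set MRS = p_x/p_y = 4/3.
MRS depends only on x: 4/√x = 4/3 ⇒ √x = 4/(4/3) = 3 ⇒ x* = 9.
From the budget, 3·y = 78 − 4·9 = 42, so y* = 14.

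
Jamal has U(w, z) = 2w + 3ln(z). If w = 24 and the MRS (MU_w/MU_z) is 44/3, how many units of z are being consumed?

z = 22

MU_w = 2, MU_z = 3/z.
MRS = 2 ÷ (3/z).
MRS depends only on z: (2/3)·z = 44/3 ⇒ z = (44/3)/(2/3) = 22.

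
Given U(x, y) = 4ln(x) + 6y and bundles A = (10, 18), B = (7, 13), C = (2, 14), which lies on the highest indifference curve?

Evaluate utility at each bundle:
U(A) = 117.210.
U(B) = 85.784.
U(C) = 86.773.
Highest utility is A, so A ≻ C ≻ B.

Bundle A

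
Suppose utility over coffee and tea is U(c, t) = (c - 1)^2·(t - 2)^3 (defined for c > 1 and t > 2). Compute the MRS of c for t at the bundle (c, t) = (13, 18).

MRS = 8/9

MU_c = 2·(c−1)·(t−2)^3, MU_t = 3·(c−1)^2·(t−2)^2.
MRS = (2/3)·(t−2)/(c−1).
At (13, 18): MRS = 8/9.
The indifference curve has slope −8/9 at this bundle.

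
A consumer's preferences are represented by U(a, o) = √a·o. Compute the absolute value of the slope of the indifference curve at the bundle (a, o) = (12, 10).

MU_a = 0.5·a^(-0.5)·o and MU_o = √a.
MRS = MU_a/MU_o = (0.5)·o/a.
At (12, 10): MRS = 5/12.
The indifference curve has slope −5/12 at this bundle.

MRS = 5/12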